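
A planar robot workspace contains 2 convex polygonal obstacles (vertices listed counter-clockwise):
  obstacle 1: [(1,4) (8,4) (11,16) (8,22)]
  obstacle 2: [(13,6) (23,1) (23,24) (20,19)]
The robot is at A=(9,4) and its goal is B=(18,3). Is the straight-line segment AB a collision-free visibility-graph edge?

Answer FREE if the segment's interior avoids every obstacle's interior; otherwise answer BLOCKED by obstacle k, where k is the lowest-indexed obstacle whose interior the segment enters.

FREE

Obstacle 1 [(1,4) (8,4) (11,16) (8,22)]:
  edge (1,4)–(8,4): clear
  edge (8,4)–(11,16): clear
  edge (11,16)–(8,22): clear
  edge (8,22)–(1,4): clear
  midpoint (27/2,7/2) outside
  → clear
Obstacle 2 [(13,6) (23,1) (23,24) (20,19)]:
  edge (13,6)–(23,1): clear
  edge (23,1)–(23,24): clear
  edge (23,24)–(20,19): clear
  edge (20,19)–(13,6): clear
  midpoint (27/2,7/2) outside
  → clear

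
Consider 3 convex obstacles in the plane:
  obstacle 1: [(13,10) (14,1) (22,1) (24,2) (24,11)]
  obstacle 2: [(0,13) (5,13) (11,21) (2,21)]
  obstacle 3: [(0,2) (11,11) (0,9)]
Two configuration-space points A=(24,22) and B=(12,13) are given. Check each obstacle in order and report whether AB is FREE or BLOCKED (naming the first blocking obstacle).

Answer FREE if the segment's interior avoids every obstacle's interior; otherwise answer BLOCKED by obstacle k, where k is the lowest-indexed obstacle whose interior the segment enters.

Obstacle 1 [(13,10) (14,1) (22,1) (24,2) (24,11)]:
  edge (13,10)–(14,1): clear
  edge (14,1)–(22,1): clear
  edge (22,1)–(24,2): clear
  edge (24,2)–(24,11): clear
  edge (24,11)–(13,10): clear
  midpoint (18,35/2) outside
  → clear
Obstacle 2 [(0,13) (5,13) (11,21) (2,21)]:
  edge (0,13)–(5,13): clear
  edge (5,13)–(11,21): clear
  edge (11,21)–(2,21): clear
  edge (2,21)–(0,13): clear
  midpoint (18,35/2) outside
  → clear
Obstacle 3 [(0,2) (11,11) (0,9)]:
  edge (0,2)–(11,11): clear
  edge (11,11)–(0,9): clear
  edge (0,9)–(0,2): clear
  midpoint (18,35/2) outside
  → clear

FREE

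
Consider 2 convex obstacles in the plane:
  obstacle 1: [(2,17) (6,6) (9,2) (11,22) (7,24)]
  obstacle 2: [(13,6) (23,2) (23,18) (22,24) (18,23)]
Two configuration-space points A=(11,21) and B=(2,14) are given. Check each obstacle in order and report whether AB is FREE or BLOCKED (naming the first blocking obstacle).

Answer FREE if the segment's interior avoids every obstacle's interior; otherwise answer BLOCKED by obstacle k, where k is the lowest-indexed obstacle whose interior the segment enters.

Obstacle 1 [(2,17) (6,6) (9,2) (11,22) (7,24)]:
  edge (2,17)–(6,6): crosses AB
  edge (6,6)–(9,2): clear
  edge (9,2)–(11,22): crosses AB
  edge (11,22)–(7,24): clear
  edge (7,24)–(2,17): clear
  → BLOCKED
Obstacle 2 [(13,6) (23,2) (23,18) (22,24) (18,23)]:
  edge (13,6)–(23,2): clear
  edge (23,2)–(23,18): clear
  edge (23,18)–(22,24): clear
  edge (22,24)–(18,23): clear
  edge (18,23)–(13,6): clear
  midpoint (13/2,35/2) outside
  → clear

BLOCKED by obstacle 1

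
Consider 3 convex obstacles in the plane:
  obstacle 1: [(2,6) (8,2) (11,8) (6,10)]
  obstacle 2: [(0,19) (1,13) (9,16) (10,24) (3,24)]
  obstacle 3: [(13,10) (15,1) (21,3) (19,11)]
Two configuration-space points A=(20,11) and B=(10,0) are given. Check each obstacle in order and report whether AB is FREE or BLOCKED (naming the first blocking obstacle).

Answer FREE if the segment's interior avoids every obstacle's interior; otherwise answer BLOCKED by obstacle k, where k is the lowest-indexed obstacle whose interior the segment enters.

Obstacle 1 [(2,6) (8,2) (11,8) (6,10)]:
  edge (2,6)–(8,2): clear
  edge (8,2)–(11,8): clear
  edge (11,8)–(6,10): clear
  edge (6,10)–(2,6): clear
  midpoint (15,11/2) outside
  → clear
Obstacle 2 [(0,19) (1,13) (9,16) (10,24) (3,24)]:
  edge (0,19)–(1,13): clear
  edge (1,13)–(9,16): clear
  edge (9,16)–(10,24): clear
  edge (10,24)–(3,24): clear
  edge (3,24)–(0,19): clear
  midpoint (15,11/2) outside
  → clear
Obstacle 3 [(13,10) (15,1) (21,3) (19,11)]:
  edge (13,10)–(15,1): crosses AB
  edge (15,1)–(21,3): clear
  edge (21,3)–(19,11): crosses AB
  edge (19,11)–(13,10): clear
  → BLOCKED

BLOCKED by obstacle 3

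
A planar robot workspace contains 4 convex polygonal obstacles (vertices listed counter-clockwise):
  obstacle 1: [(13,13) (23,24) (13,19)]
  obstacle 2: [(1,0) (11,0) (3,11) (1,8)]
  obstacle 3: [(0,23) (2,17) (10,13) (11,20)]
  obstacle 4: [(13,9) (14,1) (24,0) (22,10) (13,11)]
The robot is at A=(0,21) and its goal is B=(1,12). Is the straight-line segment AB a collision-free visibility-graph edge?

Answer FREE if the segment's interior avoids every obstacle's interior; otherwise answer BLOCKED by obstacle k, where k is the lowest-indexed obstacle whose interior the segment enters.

Obstacle 1 [(13,13) (23,24) (13,19)]:
  edge (13,13)–(23,24): clear
  edge (23,24)–(13,19): clear
  edge (13,19)–(13,13): clear
  midpoint (1/2,33/2) outside
  → clear
Obstacle 2 [(1,0) (11,0) (3,11) (1,8)]:
  edge (1,0)–(11,0): clear
  edge (11,0)–(3,11): clear
  edge (3,11)–(1,8): clear
  edge (1,8)–(1,0): clear
  midpoint (1/2,33/2) outside
  → clear
Obstacle 3 [(0,23) (2,17) (10,13) (11,20)]:
  edge (0,23)–(2,17): clear
  edge (2,17)–(10,13): clear
  edge (10,13)–(11,20): clear
  edge (11,20)–(0,23): clear
  midpoint (1/2,33/2) outside
  → clear
Obstacle 4 [(13,9) (14,1) (24,0) (22,10) (13,11)]:
  edge (13,9)–(14,1): clear
  edge (14,1)–(24,0): clear
  edge (24,0)–(22,10): clear
  edge (22,10)–(13,11): clear
  edge (13,11)–(13,9): clear
  midpoint (1/2,33/2) outside
  → clear

FREE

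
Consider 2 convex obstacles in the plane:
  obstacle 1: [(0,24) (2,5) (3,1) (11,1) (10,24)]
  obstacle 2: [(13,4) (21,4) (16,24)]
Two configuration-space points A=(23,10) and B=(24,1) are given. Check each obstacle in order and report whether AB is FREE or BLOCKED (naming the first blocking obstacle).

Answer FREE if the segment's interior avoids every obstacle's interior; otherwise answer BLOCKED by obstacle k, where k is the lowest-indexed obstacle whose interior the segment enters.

Obstacle 1 [(0,24) (2,5) (3,1) (11,1) (10,24)]:
  edge (0,24)–(2,5): clear
  edge (2,5)–(3,1): clear
  edge (3,1)–(11,1): clear
  edge (11,1)–(10,24): clear
  edge (10,24)–(0,24): clear
  midpoint (47/2,11/2) outside
  → clear
Obstacle 2 [(13,4) (21,4) (16,24)]:
  edge (13,4)–(21,4): clear
  edge (21,4)–(16,24): clear
  edge (16,24)–(13,4): clear
  midpoint (47/2,11/2) outside
  → clear

FREE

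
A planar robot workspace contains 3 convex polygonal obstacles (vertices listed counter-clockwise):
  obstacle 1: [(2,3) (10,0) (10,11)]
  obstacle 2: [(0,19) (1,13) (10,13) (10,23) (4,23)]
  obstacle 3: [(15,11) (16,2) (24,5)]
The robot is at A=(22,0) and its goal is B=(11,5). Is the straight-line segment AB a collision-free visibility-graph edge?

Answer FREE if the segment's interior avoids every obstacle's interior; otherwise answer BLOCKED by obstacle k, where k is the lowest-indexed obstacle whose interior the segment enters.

Obstacle 1 [(2,3) (10,0) (10,11)]:
  edge (2,3)–(10,0): clear
  edge (10,0)–(10,11): clear
  edge (10,11)–(2,3): clear
  midpoint (33/2,5/2) outside
  → clear
Obstacle 2 [(0,19) (1,13) (10,13) (10,23) (4,23)]:
  edge (0,19)–(1,13): clear
  edge (1,13)–(10,13): clear
  edge (10,13)–(10,23): clear
  edge (10,23)–(4,23): clear
  edge (4,23)–(0,19): clear
  midpoint (33/2,5/2) outside
  → clear
Obstacle 3 [(15,11) (16,2) (24,5)]:
  edge (15,11)–(16,2): crosses AB
  edge (16,2)–(24,5): crosses AB
  edge (24,5)–(15,11): clear
  → BLOCKED

BLOCKED by obstacle 3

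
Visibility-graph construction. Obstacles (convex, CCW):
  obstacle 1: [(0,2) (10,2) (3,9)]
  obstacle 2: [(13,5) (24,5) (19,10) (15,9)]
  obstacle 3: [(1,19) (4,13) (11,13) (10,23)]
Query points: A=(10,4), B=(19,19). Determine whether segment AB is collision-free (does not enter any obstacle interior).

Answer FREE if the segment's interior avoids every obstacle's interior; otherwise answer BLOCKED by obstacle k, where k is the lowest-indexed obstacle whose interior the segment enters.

Obstacle 1 [(0,2) (10,2) (3,9)]:
  edge (0,2)–(10,2): clear
  edge (10,2)–(3,9): clear
  edge (3,9)–(0,2): clear
  midpoint (29/2,23/2) outside
  → clear
Obstacle 2 [(13,5) (24,5) (19,10) (15,9)]:
  edge (13,5)–(24,5): clear
  edge (24,5)–(19,10): clear
  edge (19,10)–(15,9): clear
  edge (15,9)–(13,5): clear
  midpoint (29/2,23/2) outside
  → clear
Obstacle 3 [(1,19) (4,13) (11,13) (10,23)]:
  edge (1,19)–(4,13): clear
  edge (4,13)–(11,13): clear
  edge (11,13)–(10,23): clear
  edge (10,23)–(1,19): clear
  midpoint (29/2,23/2) outside
  → clear

FREE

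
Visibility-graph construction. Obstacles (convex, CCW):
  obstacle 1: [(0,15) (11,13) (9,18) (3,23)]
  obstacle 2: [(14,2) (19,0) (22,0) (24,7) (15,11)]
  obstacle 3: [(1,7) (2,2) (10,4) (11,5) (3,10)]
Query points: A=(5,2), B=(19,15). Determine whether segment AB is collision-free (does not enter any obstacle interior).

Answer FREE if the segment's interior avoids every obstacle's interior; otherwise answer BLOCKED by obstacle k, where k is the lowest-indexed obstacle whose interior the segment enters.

BLOCKED by obstacle 3

Obstacle 1 [(0,15) (11,13) (9,18) (3,23)]:
  edge (0,15)–(11,13): clear
  edge (11,13)–(9,18): clear
  edge (9,18)–(3,23): clear
  edge (3,23)–(0,15): clear
  midpoint (12,17/2) outside
  → clear
Obstacle 2 [(14,2) (19,0) (22,0) (24,7) (15,11)]:
  edge (14,2)–(19,0): clear
  edge (19,0)–(22,0): clear
  edge (22,0)–(24,7): clear
  edge (24,7)–(15,11): clear
  edge (15,11)–(14,2): clear
  midpoint (12,17/2) outside
  → clear
Obstacle 3 [(1,7) (2,2) (10,4) (11,5) (3,10)]:
  edge (1,7)–(2,2): clear
  edge (2,2)–(10,4): crosses AB
  edge (10,4)–(11,5): clear
  edge (11,5)–(3,10): crosses AB
  edge (3,10)–(1,7): clear
  → BLOCKED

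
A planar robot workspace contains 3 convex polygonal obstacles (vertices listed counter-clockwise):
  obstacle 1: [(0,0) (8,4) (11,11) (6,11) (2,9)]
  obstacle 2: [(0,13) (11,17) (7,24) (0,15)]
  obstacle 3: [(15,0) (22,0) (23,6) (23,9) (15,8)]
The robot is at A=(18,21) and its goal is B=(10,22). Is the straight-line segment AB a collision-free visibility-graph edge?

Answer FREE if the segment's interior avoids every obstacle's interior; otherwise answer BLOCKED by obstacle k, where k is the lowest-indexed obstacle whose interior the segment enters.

Obstacle 1 [(0,0) (8,4) (11,11) (6,11) (2,9)]:
  edge (0,0)–(8,4): clear
  edge (8,4)–(11,11): clear
  edge (11,11)–(6,11): clear
  edge (6,11)–(2,9): clear
  edge (2,9)–(0,0): clear
  midpoint (14,43/2) outside
  → clear
Obstacle 2 [(0,13) (11,17) (7,24) (0,15)]:
  edge (0,13)–(11,17): clear
  edge (11,17)–(7,24): clear
  edge (7,24)–(0,15): clear
  edge (0,15)–(0,13): clear
  midpoint (14,43/2) outside
  → clear
Obstacle 3 [(15,0) (22,0) (23,6) (23,9) (15,8)]:
  edge (15,0)–(22,0): clear
  edge (22,0)–(23,6): clear
  edge (23,6)–(23,9): clear
  edge (23,9)–(15,8): clear
  edge (15,8)–(15,0): clear
  midpoint (14,43/2) outside
  → clear

FREE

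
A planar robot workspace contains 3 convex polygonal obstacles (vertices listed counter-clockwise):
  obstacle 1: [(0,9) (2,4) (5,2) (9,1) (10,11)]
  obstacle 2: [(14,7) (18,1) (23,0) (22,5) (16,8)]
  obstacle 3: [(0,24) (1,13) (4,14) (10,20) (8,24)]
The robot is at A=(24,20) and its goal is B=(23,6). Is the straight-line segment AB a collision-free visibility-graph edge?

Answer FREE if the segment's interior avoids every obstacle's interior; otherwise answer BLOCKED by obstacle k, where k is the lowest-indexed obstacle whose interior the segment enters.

FREE

Obstacle 1 [(0,9) (2,4) (5,2) (9,1) (10,11)]:
  edge (0,9)–(2,4): clear
  edge (2,4)–(5,2): clear
  edge (5,2)–(9,1): clear
  edge (9,1)–(10,11): clear
  edge (10,11)–(0,9): clear
  midpoint (47/2,13) outside
  → clear
Obstacle 2 [(14,7) (18,1) (23,0) (22,5) (16,8)]:
  edge (14,7)–(18,1): clear
  edge (18,1)–(23,0): clear
  edge (23,0)–(22,5): clear
  edge (22,5)–(16,8): clear
  edge (16,8)–(14,7): clear
  midpoint (47/2,13) outside
  → clear
Obstacle 3 [(0,24) (1,13) (4,14) (10,20) (8,24)]:
  edge (0,24)–(1,13): clear
  edge (1,13)–(4,14): clear
  edge (4,14)–(10,20): clear
  edge (10,20)–(8,24): clear
  edge (8,24)–(0,24): clear
  midpoint (47/2,13) outside
  → clear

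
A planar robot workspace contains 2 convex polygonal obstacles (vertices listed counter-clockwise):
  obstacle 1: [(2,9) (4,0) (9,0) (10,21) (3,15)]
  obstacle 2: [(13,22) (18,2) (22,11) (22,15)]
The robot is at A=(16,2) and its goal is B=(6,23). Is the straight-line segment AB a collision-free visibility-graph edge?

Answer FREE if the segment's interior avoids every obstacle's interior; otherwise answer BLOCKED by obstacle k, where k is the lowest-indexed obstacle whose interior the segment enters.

BLOCKED by obstacle 1

Obstacle 1 [(2,9) (4,0) (9,0) (10,21) (3,15)]:
  edge (2,9)–(4,0): clear
  edge (4,0)–(9,0): clear
  edge (9,0)–(10,21): crosses AB
  edge (10,21)–(3,15): crosses AB
  edge (3,15)–(2,9): clear
  → BLOCKED
Obstacle 2 [(13,22) (18,2) (22,11) (22,15)]:
  edge (13,22)–(18,2): clear
  edge (18,2)–(22,11): clear
  edge (22,11)–(22,15): clear
  edge (22,15)–(13,22): clear
  midpoint (11,25/2) outside
  → clear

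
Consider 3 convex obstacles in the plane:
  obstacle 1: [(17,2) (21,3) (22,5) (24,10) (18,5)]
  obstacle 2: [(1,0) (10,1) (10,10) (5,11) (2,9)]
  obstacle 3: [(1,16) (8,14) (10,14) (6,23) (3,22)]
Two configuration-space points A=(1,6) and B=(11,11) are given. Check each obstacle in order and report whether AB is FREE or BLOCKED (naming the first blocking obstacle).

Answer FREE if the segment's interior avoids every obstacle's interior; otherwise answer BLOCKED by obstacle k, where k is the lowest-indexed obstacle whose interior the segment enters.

BLOCKED by obstacle 2

Obstacle 1 [(17,2) (21,3) (22,5) (24,10) (18,5)]:
  edge (17,2)–(21,3): clear
  edge (21,3)–(22,5): clear
  edge (22,5)–(24,10): clear
  edge (24,10)–(18,5): clear
  edge (18,5)–(17,2): clear
  midpoint (6,17/2) outside
  → clear
Obstacle 2 [(1,0) (10,1) (10,10) (5,11) (2,9)]:
  edge (1,0)–(10,1): clear
  edge (10,1)–(10,10): clear
  edge (10,10)–(5,11): crosses AB
  edge (5,11)–(2,9): clear
  edge (2,9)–(1,0): crosses AB
  → BLOCKED
Obstacle 3 [(1,16) (8,14) (10,14) (6,23) (3,22)]:
  edge (1,16)–(8,14): clear
  edge (8,14)–(10,14): clear
  edge (10,14)–(6,23): clear
  edge (6,23)–(3,22): clear
  edge (3,22)–(1,16): clear
  midpoint (6,17/2) outside
  → clear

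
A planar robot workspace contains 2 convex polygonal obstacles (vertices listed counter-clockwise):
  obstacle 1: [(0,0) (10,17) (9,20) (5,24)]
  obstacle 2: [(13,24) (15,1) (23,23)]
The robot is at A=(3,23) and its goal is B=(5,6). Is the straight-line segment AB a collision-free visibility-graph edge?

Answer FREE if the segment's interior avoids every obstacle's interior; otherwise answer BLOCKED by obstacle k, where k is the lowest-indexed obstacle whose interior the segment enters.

BLOCKED by obstacle 1

Obstacle 1 [(0,0) (10,17) (9,20) (5,24)]:
  edge (0,0)–(10,17): crosses AB
  edge (10,17)–(9,20): clear
  edge (9,20)–(5,24): clear
  edge (5,24)–(0,0): crosses AB
  → BLOCKED
Obstacle 2 [(13,24) (15,1) (23,23)]:
  edge (13,24)–(15,1): clear
  edge (15,1)–(23,23): clear
  edge (23,23)–(13,24): clear
  midpoint (4,29/2) outside
  → clear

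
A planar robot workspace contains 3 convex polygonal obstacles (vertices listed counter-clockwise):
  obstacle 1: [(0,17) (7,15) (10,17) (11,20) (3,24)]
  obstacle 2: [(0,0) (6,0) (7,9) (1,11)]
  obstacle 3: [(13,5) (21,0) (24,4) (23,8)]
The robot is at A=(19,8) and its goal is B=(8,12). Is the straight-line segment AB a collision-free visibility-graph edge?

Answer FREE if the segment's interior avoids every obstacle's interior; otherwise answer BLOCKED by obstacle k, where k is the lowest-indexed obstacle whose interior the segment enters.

Obstacle 1 [(0,17) (7,15) (10,17) (11,20) (3,24)]:
  edge (0,17)–(7,15): clear
  edge (7,15)–(10,17): clear
  edge (10,17)–(11,20): clear
  edge (11,20)–(3,24): clear
  edge (3,24)–(0,17): clear
  midpoint (27/2,10) outside
  → clear
Obstacle 2 [(0,0) (6,0) (7,9) (1,11)]:
  edge (0,0)–(6,0): clear
  edge (6,0)–(7,9): clear
  edge (7,9)–(1,11): clear
  edge (1,11)–(0,0): clear
  midpoint (27/2,10) outside
  → clear
Obstacle 3 [(13,5) (21,0) (24,4) (23,8)]:
  edge (13,5)–(21,0): clear
  edge (21,0)–(24,4): clear
  edge (24,4)–(23,8): clear
  edge (23,8)–(13,5): clear
  midpoint (27/2,10) outside
  → clear

FREE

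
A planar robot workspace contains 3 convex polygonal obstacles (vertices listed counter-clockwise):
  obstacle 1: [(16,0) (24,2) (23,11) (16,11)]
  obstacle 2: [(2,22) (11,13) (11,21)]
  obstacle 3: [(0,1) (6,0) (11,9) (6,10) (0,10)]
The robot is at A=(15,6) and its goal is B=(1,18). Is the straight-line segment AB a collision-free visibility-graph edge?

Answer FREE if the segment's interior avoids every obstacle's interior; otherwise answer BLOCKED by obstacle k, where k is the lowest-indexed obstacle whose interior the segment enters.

Obstacle 1 [(16,0) (24,2) (23,11) (16,11)]:
  edge (16,0)–(24,2): clear
  edge (24,2)–(23,11): clear
  edge (23,11)–(16,11): clear
  edge (16,11)–(16,0): clear
  midpoint (8,12) outside
  → clear
Obstacle 2 [(2,22) (11,13) (11,21)]:
  edge (2,22)–(11,13): clear
  edge (11,13)–(11,21): clear
  edge (11,21)–(2,22): clear
  midpoint (8,12) outside
  → clear
Obstacle 3 [(0,1) (6,0) (11,9) (6,10) (0,10)]:
  edge (0,1)–(6,0): clear
  edge (6,0)–(11,9): clear
  edge (11,9)–(6,10): clear
  edge (6,10)–(0,10): clear
  edge (0,10)–(0,1): clear
  midpoint (8,12) outside
  → clear

FREE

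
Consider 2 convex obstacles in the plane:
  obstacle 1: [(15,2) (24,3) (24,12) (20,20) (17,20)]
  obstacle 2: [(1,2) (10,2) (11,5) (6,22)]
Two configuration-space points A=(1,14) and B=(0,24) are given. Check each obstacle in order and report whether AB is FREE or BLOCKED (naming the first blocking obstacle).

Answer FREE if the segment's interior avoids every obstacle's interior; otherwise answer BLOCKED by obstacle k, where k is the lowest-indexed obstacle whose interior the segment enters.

FREE

Obstacle 1 [(15,2) (24,3) (24,12) (20,20) (17,20)]:
  edge (15,2)–(24,3): clear
  edge (24,3)–(24,12): clear
  edge (24,12)–(20,20): clear
  edge (20,20)–(17,20): clear
  edge (17,20)–(15,2): clear
  midpoint (1/2,19) outside
  → clear
Obstacle 2 [(1,2) (10,2) (11,5) (6,22)]:
  edge (1,2)–(10,2): clear
  edge (10,2)–(11,5): clear
  edge (11,5)–(6,22): clear
  edge (6,22)–(1,2): clear
  midpoint (1/2,19) outside
  → clear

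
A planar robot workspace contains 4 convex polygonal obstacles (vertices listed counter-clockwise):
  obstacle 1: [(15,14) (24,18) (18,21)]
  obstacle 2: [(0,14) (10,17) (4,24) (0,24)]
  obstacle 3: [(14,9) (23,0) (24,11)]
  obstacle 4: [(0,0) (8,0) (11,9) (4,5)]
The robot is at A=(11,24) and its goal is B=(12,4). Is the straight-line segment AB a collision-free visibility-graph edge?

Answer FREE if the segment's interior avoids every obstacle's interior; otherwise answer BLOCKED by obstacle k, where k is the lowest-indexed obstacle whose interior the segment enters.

Obstacle 1 [(15,14) (24,18) (18,21)]:
  edge (15,14)–(24,18): clear
  edge (24,18)–(18,21): clear
  edge (18,21)–(15,14): clear
  midpoint (23/2,14) outside
  → clear
Obstacle 2 [(0,14) (10,17) (4,24) (0,24)]:
  edge (0,14)–(10,17): clear
  edge (10,17)–(4,24): clear
  edge (4,24)–(0,24): clear
  edge (0,24)–(0,14): clear
  midpoint (23/2,14) outside
  → clear
Obstacle 3 [(14,9) (23,0) (24,11)]:
  edge (14,9)–(23,0): clear
  edge (23,0)–(24,11): clear
  edge (24,11)–(14,9): clear
  midpoint (23/2,14) outside
  → clear
Obstacle 4 [(0,0) (8,0) (11,9) (4,5)]:
  edge (0,0)–(8,0): clear
  edge (8,0)–(11,9): clear
  edge (11,9)–(4,5): clear
  edge (4,5)–(0,0): clear
  midpoint (23/2,14) outside
  → clear

FREE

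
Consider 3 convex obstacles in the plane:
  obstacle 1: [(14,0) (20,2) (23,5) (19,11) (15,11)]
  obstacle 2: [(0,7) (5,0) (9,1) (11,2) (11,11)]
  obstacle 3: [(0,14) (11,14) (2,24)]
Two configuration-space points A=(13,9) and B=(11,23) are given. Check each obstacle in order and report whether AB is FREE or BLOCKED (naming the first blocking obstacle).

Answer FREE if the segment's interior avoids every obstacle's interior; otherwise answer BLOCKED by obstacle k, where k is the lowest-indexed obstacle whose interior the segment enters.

FREE

Obstacle 1 [(14,0) (20,2) (23,5) (19,11) (15,11)]:
  edge (14,0)–(20,2): clear
  edge (20,2)–(23,5): clear
  edge (23,5)–(19,11): clear
  edge (19,11)–(15,11): clear
  edge (15,11)–(14,0): clear
  midpoint (12,16) outside
  → clear
Obstacle 2 [(0,7) (5,0) (9,1) (11,2) (11,11)]:
  edge (0,7)–(5,0): clear
  edge (5,0)–(9,1): clear
  edge (9,1)–(11,2): clear
  edge (11,2)–(11,11): clear
  edge (11,11)–(0,7): clear
  midpoint (12,16) outside
  → clear
Obstacle 3 [(0,14) (11,14) (2,24)]:
  edge (0,14)–(11,14): clear
  edge (11,14)–(2,24): clear
  edge (2,24)–(0,14): clear
  midpoint (12,16) outside
  → clear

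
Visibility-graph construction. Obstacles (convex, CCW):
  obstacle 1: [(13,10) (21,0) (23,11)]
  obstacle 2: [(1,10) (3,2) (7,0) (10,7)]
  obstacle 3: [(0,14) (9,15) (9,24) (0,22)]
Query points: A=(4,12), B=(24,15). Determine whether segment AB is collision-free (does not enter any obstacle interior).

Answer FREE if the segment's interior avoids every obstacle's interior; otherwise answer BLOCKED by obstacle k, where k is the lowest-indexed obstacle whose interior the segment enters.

FREE

Obstacle 1 [(13,10) (21,0) (23,11)]:
  edge (13,10)–(21,0): clear
  edge (21,0)–(23,11): clear
  edge (23,11)–(13,10): clear
  midpoint (14,27/2) outside
  → clear
Obstacle 2 [(1,10) (3,2) (7,0) (10,7)]:
  edge (1,10)–(3,2): clear
  edge (3,2)–(7,0): clear
  edge (7,0)–(10,7): clear
  edge (10,7)–(1,10): clear
  midpoint (14,27/2) outside
  → clear
Obstacle 3 [(0,14) (9,15) (9,24) (0,22)]:
  edge (0,14)–(9,15): clear
  edge (9,15)–(9,24): clear
  edge (9,24)–(0,22): clear
  edge (0,22)–(0,14): clear
  midpoint (14,27/2) outside
  → clear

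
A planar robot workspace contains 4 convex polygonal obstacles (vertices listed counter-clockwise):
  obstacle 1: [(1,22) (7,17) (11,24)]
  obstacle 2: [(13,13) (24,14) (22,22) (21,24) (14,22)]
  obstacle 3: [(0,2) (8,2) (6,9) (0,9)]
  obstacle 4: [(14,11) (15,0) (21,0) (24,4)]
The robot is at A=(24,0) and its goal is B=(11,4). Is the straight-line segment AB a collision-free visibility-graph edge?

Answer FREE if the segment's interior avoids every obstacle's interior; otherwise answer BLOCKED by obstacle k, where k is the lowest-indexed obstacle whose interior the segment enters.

BLOCKED by obstacle 4

Obstacle 1 [(1,22) (7,17) (11,24)]:
  edge (1,22)–(7,17): clear
  edge (7,17)–(11,24): clear
  edge (11,24)–(1,22): clear
  midpoint (35/2,2) outside
  → clear
Obstacle 2 [(13,13) (24,14) (22,22) (21,24) (14,22)]:
  edge (13,13)–(24,14): clear
  edge (24,14)–(22,22): clear
  edge (22,22)–(21,24): clear
  edge (21,24)–(14,22): clear
  edge (14,22)–(13,13): clear
  midpoint (35/2,2) outside
  → clear
Obstacle 3 [(0,2) (8,2) (6,9) (0,9)]:
  edge (0,2)–(8,2): clear
  edge (8,2)–(6,9): clear
  edge (6,9)–(0,9): clear
  edge (0,9)–(0,2): clear
  midpoint (35/2,2) outside
  → clear
Obstacle 4 [(14,11) (15,0) (21,0) (24,4)]:
  edge (14,11)–(15,0): crosses AB
  edge (15,0)–(21,0): clear
  edge (21,0)–(24,4): crosses AB
  edge (24,4)–(14,11): clear
  → BLOCKED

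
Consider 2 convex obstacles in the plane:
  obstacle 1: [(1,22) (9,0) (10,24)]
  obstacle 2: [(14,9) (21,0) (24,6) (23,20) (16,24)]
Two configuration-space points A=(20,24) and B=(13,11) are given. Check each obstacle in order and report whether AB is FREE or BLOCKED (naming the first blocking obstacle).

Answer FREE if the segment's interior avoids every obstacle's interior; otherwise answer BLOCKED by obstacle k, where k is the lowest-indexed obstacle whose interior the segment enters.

Obstacle 1 [(1,22) (9,0) (10,24)]:
  edge (1,22)–(9,0): clear
  edge (9,0)–(10,24): clear
  edge (10,24)–(1,22): clear
  midpoint (33/2,35/2) outside
  → clear
Obstacle 2 [(14,9) (21,0) (24,6) (23,20) (16,24)]:
  edge (14,9)–(21,0): clear
  edge (21,0)–(24,6): clear
  edge (24,6)–(23,20): clear
  edge (23,20)–(16,24): crosses AB
  edge (16,24)–(14,9): crosses AB
  → BLOCKED

BLOCKED by obstacle 2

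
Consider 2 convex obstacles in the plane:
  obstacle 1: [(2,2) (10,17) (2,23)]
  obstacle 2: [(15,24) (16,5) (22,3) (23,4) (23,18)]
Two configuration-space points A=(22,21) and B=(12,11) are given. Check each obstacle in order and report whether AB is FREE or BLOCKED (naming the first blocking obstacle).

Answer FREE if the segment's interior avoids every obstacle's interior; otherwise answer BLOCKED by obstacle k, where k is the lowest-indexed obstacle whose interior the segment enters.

BLOCKED by obstacle 2

Obstacle 1 [(2,2) (10,17) (2,23)]:
  edge (2,2)–(10,17): clear
  edge (10,17)–(2,23): clear
  edge (2,23)–(2,2): clear
  midpoint (17,16) outside
  → clear
Obstacle 2 [(15,24) (16,5) (22,3) (23,4) (23,18)]:
  edge (15,24)–(16,5): crosses AB
  edge (16,5)–(22,3): clear
  edge (22,3)–(23,4): clear
  edge (23,4)–(23,18): clear
  edge (23,18)–(15,24): crosses AB
  → BLOCKED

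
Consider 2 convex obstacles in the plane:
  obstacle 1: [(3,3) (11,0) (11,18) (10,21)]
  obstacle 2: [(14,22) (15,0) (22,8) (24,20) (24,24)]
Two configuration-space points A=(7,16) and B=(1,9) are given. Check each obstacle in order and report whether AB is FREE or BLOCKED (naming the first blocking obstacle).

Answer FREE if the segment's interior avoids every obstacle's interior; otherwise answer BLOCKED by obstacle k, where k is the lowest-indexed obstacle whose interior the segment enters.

Obstacle 1 [(3,3) (11,0) (11,18) (10,21)]:
  edge (3,3)–(11,0): clear
  edge (11,0)–(11,18): clear
  edge (11,18)–(10,21): clear
  edge (10,21)–(3,3): clear
  midpoint (4,25/2) outside
  → clear
Obstacle 2 [(14,22) (15,0) (22,8) (24,20) (24,24)]:
  edge (14,22)–(15,0): clear
  edge (15,0)–(22,8): clear
  edge (22,8)–(24,20): clear
  edge (24,20)–(24,24): clear
  edge (24,24)–(14,22): clear
  midpoint (4,25/2) outside
  → clear

FREE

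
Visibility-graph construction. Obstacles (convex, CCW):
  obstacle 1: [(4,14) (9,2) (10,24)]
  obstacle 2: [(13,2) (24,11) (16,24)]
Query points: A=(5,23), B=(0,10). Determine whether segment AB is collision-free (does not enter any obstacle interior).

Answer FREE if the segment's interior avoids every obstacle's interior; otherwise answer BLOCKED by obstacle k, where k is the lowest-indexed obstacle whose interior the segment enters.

FREE

Obstacle 1 [(4,14) (9,2) (10,24)]:
  edge (4,14)–(9,2): clear
  edge (9,2)–(10,24): clear
  edge (10,24)–(4,14): clear
  midpoint (5/2,33/2) outside
  → clear
Obstacle 2 [(13,2) (24,11) (16,24)]:
  edge (13,2)–(24,11): clear
  edge (24,11)–(16,24): clear
  edge (16,24)–(13,2): clear
  midpoint (5/2,33/2) outside
  → clear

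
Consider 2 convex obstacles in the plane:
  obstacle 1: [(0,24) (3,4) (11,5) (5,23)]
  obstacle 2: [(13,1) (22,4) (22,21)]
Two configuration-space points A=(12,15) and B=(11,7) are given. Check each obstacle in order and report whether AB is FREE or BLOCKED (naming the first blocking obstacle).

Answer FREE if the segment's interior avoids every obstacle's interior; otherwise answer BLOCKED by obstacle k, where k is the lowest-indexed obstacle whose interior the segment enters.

FREE

Obstacle 1 [(0,24) (3,4) (11,5) (5,23)]:
  edge (0,24)–(3,4): clear
  edge (3,4)–(11,5): clear
  edge (11,5)–(5,23): clear
  edge (5,23)–(0,24): clear
  midpoint (23/2,11) outside
  → clear
Obstacle 2 [(13,1) (22,4) (22,21)]:
  edge (13,1)–(22,4): clear
  edge (22,4)–(22,21): clear
  edge (22,21)–(13,1): clear
  midpoint (23/2,11) outside
  → clear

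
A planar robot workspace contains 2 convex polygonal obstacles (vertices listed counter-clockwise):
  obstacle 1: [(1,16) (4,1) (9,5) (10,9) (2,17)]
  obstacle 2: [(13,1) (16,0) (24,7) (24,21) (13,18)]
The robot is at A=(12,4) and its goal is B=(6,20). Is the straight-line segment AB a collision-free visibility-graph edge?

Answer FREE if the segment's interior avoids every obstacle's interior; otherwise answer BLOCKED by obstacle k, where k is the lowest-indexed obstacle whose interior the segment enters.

FREE

Obstacle 1 [(1,16) (4,1) (9,5) (10,9) (2,17)]:
  edge (1,16)–(4,1): clear
  edge (4,1)–(9,5): clear
  edge (9,5)–(10,9): clear
  edge (10,9)–(2,17): clear
  edge (2,17)–(1,16): clear
  midpoint (9,12) outside
  → clear
Obstacle 2 [(13,1) (16,0) (24,7) (24,21) (13,18)]:
  edge (13,1)–(16,0): clear
  edge (16,0)–(24,7): clear
  edge (24,7)–(24,21): clear
  edge (24,21)–(13,18): clear
  edge (13,18)–(13,1): clear
  midpoint (9,12) outside
  → clear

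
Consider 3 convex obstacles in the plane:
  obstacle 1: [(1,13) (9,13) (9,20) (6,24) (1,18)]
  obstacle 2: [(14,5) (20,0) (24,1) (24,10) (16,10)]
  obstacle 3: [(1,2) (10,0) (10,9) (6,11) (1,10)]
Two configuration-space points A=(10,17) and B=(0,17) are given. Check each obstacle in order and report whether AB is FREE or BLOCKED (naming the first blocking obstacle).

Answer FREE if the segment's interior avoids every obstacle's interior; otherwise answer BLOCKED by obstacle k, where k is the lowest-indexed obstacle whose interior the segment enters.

BLOCKED by obstacle 1

Obstacle 1 [(1,13) (9,13) (9,20) (6,24) (1,18)]:
  edge (1,13)–(9,13): clear
  edge (9,13)–(9,20): crosses AB
  edge (9,20)–(6,24): clear
  edge (6,24)–(1,18): clear
  edge (1,18)–(1,13): crosses AB
  → BLOCKED
Obstacle 2 [(14,5) (20,0) (24,1) (24,10) (16,10)]:
  edge (14,5)–(20,0): clear
  edge (20,0)–(24,1): clear
  edge (24,1)–(24,10): clear
  edge (24,10)–(16,10): clear
  edge (16,10)–(14,5): clear
  midpoint (5,17) outside
  → clear
Obstacle 3 [(1,2) (10,0) (10,9) (6,11) (1,10)]:
  edge (1,2)–(10,0): clear
  edge (10,0)–(10,9): clear
  edge (10,9)–(6,11): clear
  edge (6,11)–(1,10): clear
  edge (1,10)–(1,2): clear
  midpoint (5,17) outside
  → clear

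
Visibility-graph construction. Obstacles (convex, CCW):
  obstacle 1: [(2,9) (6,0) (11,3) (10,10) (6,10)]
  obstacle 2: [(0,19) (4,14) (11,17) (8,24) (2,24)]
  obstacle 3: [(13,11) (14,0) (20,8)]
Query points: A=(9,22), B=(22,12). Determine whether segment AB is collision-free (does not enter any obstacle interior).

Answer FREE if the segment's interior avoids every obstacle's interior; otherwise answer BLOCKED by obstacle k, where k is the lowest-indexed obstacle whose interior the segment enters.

FREE

Obstacle 1 [(2,9) (6,0) (11,3) (10,10) (6,10)]:
  edge (2,9)–(6,0): clear
  edge (6,0)–(11,3): clear
  edge (11,3)–(10,10): clear
  edge (10,10)–(6,10): clear
  edge (6,10)–(2,9): clear
  midpoint (31/2,17) outside
  → clear
Obstacle 2 [(0,19) (4,14) (11,17) (8,24) (2,24)]:
  edge (0,19)–(4,14): clear
  edge (4,14)–(11,17): clear
  edge (11,17)–(8,24): clear
  edge (8,24)–(2,24): clear
  edge (2,24)–(0,19): clear
  midpoint (31/2,17) outside
  → clear
Obstacle 3 [(13,11) (14,0) (20,8)]:
  edge (13,11)–(14,0): clear
  edge (14,0)–(20,8): clear
  edge (20,8)–(13,11): clear
  midpoint (31/2,17) outside
  → clear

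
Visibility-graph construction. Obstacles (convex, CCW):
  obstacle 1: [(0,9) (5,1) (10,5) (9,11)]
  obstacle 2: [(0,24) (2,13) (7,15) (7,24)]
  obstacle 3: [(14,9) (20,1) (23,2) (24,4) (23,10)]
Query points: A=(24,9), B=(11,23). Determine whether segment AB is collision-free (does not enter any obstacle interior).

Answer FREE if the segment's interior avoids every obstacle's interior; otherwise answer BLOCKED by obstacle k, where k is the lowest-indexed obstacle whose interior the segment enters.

FREE

Obstacle 1 [(0,9) (5,1) (10,5) (9,11)]:
  edge (0,9)–(5,1): clear
  edge (5,1)–(10,5): clear
  edge (10,5)–(9,11): clear
  edge (9,11)–(0,9): clear
  midpoint (35/2,16) outside
  → clear
Obstacle 2 [(0,24) (2,13) (7,15) (7,24)]:
  edge (0,24)–(2,13): clear
  edge (2,13)–(7,15): clear
  edge (7,15)–(7,24): clear
  edge (7,24)–(0,24): clear
  midpoint (35/2,16) outside
  → clear
Obstacle 3 [(14,9) (20,1) (23,2) (24,4) (23,10)]:
  edge (14,9)–(20,1): clear
  edge (20,1)–(23,2): clear
  edge (23,2)–(24,4): clear
  edge (24,4)–(23,10): clear
  edge (23,10)–(14,9): clear
  midpoint (35/2,16) outside
  → clear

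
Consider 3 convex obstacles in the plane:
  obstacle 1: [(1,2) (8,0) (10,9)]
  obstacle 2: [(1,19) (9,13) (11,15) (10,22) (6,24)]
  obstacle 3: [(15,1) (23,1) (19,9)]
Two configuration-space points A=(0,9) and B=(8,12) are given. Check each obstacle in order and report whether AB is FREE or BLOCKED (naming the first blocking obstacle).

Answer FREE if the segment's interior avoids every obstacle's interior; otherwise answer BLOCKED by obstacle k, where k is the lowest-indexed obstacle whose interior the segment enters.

Obstacle 1 [(1,2) (8,0) (10,9)]:
  edge (1,2)–(8,0): clear
  edge (8,0)–(10,9): clear
  edge (10,9)–(1,2): clear
  midpoint (4,21/2) outside
  → clear
Obstacle 2 [(1,19) (9,13) (11,15) (10,22) (6,24)]:
  edge (1,19)–(9,13): clear
  edge (9,13)–(11,15): clear
  edge (11,15)–(10,22): clear
  edge (10,22)–(6,24): clear
  edge (6,24)–(1,19): clear
  midpoint (4,21/2) outside
  → clear
Obstacle 3 [(15,1) (23,1) (19,9)]:
  edge (15,1)–(23,1): clear
  edge (23,1)–(19,9): clear
  edge (19,9)–(15,1): clear
  midpoint (4,21/2) outside
  → clear

FREE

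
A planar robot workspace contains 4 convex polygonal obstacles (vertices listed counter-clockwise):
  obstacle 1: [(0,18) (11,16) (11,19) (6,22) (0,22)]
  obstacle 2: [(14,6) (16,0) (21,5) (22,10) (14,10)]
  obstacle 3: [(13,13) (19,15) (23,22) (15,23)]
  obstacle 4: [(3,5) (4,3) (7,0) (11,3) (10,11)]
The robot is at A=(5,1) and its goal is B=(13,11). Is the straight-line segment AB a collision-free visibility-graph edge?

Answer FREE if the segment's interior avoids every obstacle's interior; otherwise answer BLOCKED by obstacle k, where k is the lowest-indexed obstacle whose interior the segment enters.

Obstacle 1 [(0,18) (11,16) (11,19) (6,22) (0,22)]:
  edge (0,18)–(11,16): clear
  edge (11,16)–(11,19): clear
  edge (11,19)–(6,22): clear
  edge (6,22)–(0,22): clear
  edge (0,22)–(0,18): clear
  midpoint (9,6) outside
  → clear
Obstacle 2 [(14,6) (16,0) (21,5) (22,10) (14,10)]:
  edge (14,6)–(16,0): clear
  edge (16,0)–(21,5): clear
  edge (21,5)–(22,10): clear
  edge (22,10)–(14,10): clear
  edge (14,10)–(14,6): clear
  midpoint (9,6) outside
  → clear
Obstacle 3 [(13,13) (19,15) (23,22) (15,23)]:
  edge (13,13)–(19,15): clear
  edge (19,15)–(23,22): clear
  edge (23,22)–(15,23): clear
  edge (15,23)–(13,13): clear
  midpoint (9,6) outside
  → clear
Obstacle 4 [(3,5) (4,3) (7,0) (11,3) (10,11)]:
  edge (3,5)–(4,3): clear
  edge (4,3)–(7,0): crosses AB
  edge (7,0)–(11,3): clear
  edge (11,3)–(10,11): crosses AB
  edge (10,11)–(3,5): clear
  → BLOCKED

BLOCKED by obstacle 4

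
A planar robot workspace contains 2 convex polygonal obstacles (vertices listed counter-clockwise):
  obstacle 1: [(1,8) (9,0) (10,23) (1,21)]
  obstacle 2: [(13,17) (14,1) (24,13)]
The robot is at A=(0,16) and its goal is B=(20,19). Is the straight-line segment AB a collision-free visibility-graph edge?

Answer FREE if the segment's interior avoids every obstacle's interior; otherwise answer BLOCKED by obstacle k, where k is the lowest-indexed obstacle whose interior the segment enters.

BLOCKED by obstacle 1

Obstacle 1 [(1,8) (9,0) (10,23) (1,21)]:
  edge (1,8)–(9,0): clear
  edge (9,0)–(10,23): crosses AB
  edge (10,23)–(1,21): clear
  edge (1,21)–(1,8): crosses AB
  → BLOCKED
Obstacle 2 [(13,17) (14,1) (24,13)]:
  edge (13,17)–(14,1): clear
  edge (14,1)–(24,13): clear
  edge (24,13)–(13,17): clear
  midpoint (10,35/2) outside
  → clear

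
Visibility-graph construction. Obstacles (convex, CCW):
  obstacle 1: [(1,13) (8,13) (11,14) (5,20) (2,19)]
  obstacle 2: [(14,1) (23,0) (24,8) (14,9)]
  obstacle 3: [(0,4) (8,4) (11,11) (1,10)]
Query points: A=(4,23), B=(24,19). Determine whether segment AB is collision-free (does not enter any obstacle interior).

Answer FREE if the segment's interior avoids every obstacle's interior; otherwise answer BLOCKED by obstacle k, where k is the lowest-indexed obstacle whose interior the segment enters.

FREE

Obstacle 1 [(1,13) (8,13) (11,14) (5,20) (2,19)]:
  edge (1,13)–(8,13): clear
  edge (8,13)–(11,14): clear
  edge (11,14)–(5,20): clear
  edge (5,20)–(2,19): clear
  edge (2,19)–(1,13): clear
  midpoint (14,21) outside
  → clear
Obstacle 2 [(14,1) (23,0) (24,8) (14,9)]:
  edge (14,1)–(23,0): clear
  edge (23,0)–(24,8): clear
  edge (24,8)–(14,9): clear
  edge (14,9)–(14,1): clear
  midpoint (14,21) outside
  → clear
Obstacle 3 [(0,4) (8,4) (11,11) (1,10)]:
  edge (0,4)–(8,4): clear
  edge (8,4)–(11,11): clear
  edge (11,11)–(1,10): clear
  edge (1,10)–(0,4): clear
  midpoint (14,21) outside
  → clear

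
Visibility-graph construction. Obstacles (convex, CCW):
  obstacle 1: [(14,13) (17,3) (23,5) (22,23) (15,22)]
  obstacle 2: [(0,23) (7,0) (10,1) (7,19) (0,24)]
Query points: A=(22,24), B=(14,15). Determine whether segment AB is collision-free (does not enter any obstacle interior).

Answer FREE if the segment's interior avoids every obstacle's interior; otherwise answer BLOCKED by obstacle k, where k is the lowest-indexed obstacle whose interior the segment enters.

BLOCKED by obstacle 1

Obstacle 1 [(14,13) (17,3) (23,5) (22,23) (15,22)]:
  edge (14,13)–(17,3): clear
  edge (17,3)–(23,5): clear
  edge (23,5)–(22,23): clear
  edge (22,23)–(15,22): crosses AB
  edge (15,22)–(14,13): crosses AB
  → BLOCKED
Obstacle 2 [(0,23) (7,0) (10,1) (7,19) (0,24)]:
  edge (0,23)–(7,0): clear
  edge (7,0)–(10,1): clear
  edge (10,1)–(7,19): clear
  edge (7,19)–(0,24): clear
  edge (0,24)–(0,23): clear
  midpoint (18,39/2) outside
  → clear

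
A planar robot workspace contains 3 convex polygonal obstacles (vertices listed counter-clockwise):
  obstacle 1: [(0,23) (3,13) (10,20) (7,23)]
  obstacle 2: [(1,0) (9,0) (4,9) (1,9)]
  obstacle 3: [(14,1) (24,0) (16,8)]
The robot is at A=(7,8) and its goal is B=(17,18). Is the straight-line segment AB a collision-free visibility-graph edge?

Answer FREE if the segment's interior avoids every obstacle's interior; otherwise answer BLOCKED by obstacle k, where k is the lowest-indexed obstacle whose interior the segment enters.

Obstacle 1 [(0,23) (3,13) (10,20) (7,23)]:
  edge (0,23)–(3,13): clear
  edge (3,13)–(10,20): clear
  edge (10,20)–(7,23): clear
  edge (7,23)–(0,23): clear
  midpoint (12,13) outside
  → clear
Obstacle 2 [(1,0) (9,0) (4,9) (1,9)]:
  edge (1,0)–(9,0): clear
  edge (9,0)–(4,9): clear
  edge (4,9)–(1,9): clear
  edge (1,9)–(1,0): clear
  midpoint (12,13) outside
  → clear
Obstacle 3 [(14,1) (24,0) (16,8)]:
  edge (14,1)–(24,0): clear
  edge (24,0)–(16,8): clear
  edge (16,8)–(14,1): clear
  midpoint (12,13) outside
  → clear

FREE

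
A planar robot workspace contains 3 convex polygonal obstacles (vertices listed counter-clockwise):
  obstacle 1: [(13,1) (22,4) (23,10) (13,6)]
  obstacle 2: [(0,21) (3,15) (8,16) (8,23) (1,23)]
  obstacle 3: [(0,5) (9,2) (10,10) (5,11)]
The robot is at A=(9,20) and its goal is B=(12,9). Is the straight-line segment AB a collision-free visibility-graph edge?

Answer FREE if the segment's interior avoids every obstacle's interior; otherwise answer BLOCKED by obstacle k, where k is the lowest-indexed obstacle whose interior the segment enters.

Obstacle 1 [(13,1) (22,4) (23,10) (13,6)]:
  edge (13,1)–(22,4): clear
  edge (22,4)–(23,10): clear
  edge (23,10)–(13,6): clear
  edge (13,6)–(13,1): clear
  midpoint (21/2,29/2) outside
  → clear
Obstacle 2 [(0,21) (3,15) (8,16) (8,23) (1,23)]:
  edge (0,21)–(3,15): clear
  edge (3,15)–(8,16): clear
  edge (8,16)–(8,23): clear
  edge (8,23)–(1,23): clear
  edge (1,23)–(0,21): clear
  midpoint (21/2,29/2) outside
  → clear
Obstacle 3 [(0,5) (9,2) (10,10) (5,11)]:
  edge (0,5)–(9,2): clear
  edge (9,2)–(10,10): clear
  edge (10,10)–(5,11): clear
  edge (5,11)–(0,5): clear
  midpoint (21/2,29/2) outside
  → clear

FREE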